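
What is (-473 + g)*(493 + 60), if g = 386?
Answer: -48111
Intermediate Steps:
(-473 + g)*(493 + 60) = (-473 + 386)*(493 + 60) = -87*553 = -48111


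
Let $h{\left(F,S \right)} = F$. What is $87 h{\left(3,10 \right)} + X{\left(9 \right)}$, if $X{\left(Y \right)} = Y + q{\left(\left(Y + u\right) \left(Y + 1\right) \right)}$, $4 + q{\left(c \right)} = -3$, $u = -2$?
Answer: $263$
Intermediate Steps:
$q{\left(c \right)} = -7$ ($q{\left(c \right)} = -4 - 3 = -7$)
$X{\left(Y \right)} = -7 + Y$ ($X{\left(Y \right)} = Y - 7 = -7 + Y$)
$87 h{\left(3,10 \right)} + X{\left(9 \right)} = 87 \cdot 3 + \left(-7 + 9\right) = 261 + 2 = 263$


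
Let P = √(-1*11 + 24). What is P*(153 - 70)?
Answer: 83*√13 ≈ 299.26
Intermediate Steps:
P = √13 (P = √(-11 + 24) = √13 ≈ 3.6056)
P*(153 - 70) = √13*(153 - 70) = √13*83 = 83*√13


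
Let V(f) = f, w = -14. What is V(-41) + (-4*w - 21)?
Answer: -6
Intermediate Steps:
V(-41) + (-4*w - 21) = -41 + (-4*(-14) - 21) = -41 + (56 - 21) = -41 + 35 = -6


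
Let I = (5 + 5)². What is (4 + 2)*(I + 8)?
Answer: 648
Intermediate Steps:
I = 100 (I = 10² = 100)
(4 + 2)*(I + 8) = (4 + 2)*(100 + 8) = 6*108 = 648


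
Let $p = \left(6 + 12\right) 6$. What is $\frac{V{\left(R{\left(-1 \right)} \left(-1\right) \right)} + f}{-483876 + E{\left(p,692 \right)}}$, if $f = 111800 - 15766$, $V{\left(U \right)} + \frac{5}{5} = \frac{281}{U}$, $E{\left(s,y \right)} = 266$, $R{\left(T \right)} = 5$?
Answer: $- \frac{239942}{1209025} \approx -0.19846$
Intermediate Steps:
$p = 108$ ($p = 18 \cdot 6 = 108$)
$V{\left(U \right)} = -1 + \frac{281}{U}$
$f = 96034$
$\frac{V{\left(R{\left(-1 \right)} \left(-1\right) \right)} + f}{-483876 + E{\left(p,692 \right)}} = \frac{\frac{281 - 5 \left(-1\right)}{5 \left(-1\right)} + 96034}{-483876 + 266} = \frac{\frac{281 - -5}{-5} + 96034}{-483610} = \left(- \frac{281 + 5}{5} + 96034\right) \left(- \frac{1}{483610}\right) = \left(\left(- \frac{1}{5}\right) 286 + 96034\right) \left(- \frac{1}{483610}\right) = \left(- \frac{286}{5} + 96034\right) \left(- \frac{1}{483610}\right) = \frac{479884}{5} \left(- \frac{1}{483610}\right) = - \frac{239942}{1209025}$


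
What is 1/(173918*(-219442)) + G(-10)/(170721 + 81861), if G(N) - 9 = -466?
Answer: -8720682919537/4819885123158996 ≈ -0.0018093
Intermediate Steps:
G(N) = -457 (G(N) = 9 - 466 = -457)
1/(173918*(-219442)) + G(-10)/(170721 + 81861) = 1/(173918*(-219442)) - 457/(170721 + 81861) = (1/173918)*(-1/219442) - 457/252582 = -1/38164913756 - 457*1/252582 = -1/38164913756 - 457/252582 = -8720682919537/4819885123158996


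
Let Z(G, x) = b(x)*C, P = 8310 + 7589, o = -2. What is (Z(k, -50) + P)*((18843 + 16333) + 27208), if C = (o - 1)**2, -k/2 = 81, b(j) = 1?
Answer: 992404672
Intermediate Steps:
k = -162 (k = -2*81 = -162)
C = 9 (C = (-2 - 1)**2 = (-3)**2 = 9)
P = 15899
Z(G, x) = 9 (Z(G, x) = 1*9 = 9)
(Z(k, -50) + P)*((18843 + 16333) + 27208) = (9 + 15899)*((18843 + 16333) + 27208) = 15908*(35176 + 27208) = 15908*62384 = 992404672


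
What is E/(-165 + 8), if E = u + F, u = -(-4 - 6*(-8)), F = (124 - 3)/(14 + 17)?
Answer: 1243/4867 ≈ 0.25539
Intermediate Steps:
F = 121/31 ≈ 3.9032
u = -44 (u = -(-4 + 48) = -1*44 = -44)
E = -1243/31 (E = -44 + 121/31 = -1243/31 ≈ -40.097)
E/(-165 + 8) = -1243/31/(-165 + 8) = -1243/31/(-157) = -1/157*(-1243/31) = 1243/4867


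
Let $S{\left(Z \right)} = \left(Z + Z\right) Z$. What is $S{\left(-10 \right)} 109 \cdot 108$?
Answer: $2354400$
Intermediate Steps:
$S{\left(Z \right)} = 2 Z^{2}$ ($S{\left(Z \right)} = 2 Z Z = 2 Z^{2}$)
$S{\left(-10 \right)} 109 \cdot 108 = 2 \left(-10\right)^{2} \cdot 109 \cdot 108 = 2 \cdot 100 \cdot 109 \cdot 108 = 200 \cdot 109 \cdot 108 = 21800 \cdot 108 = 2354400$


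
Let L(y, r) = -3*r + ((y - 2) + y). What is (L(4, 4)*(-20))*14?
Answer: 1680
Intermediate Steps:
L(y, r) = -2 - 3*r + 2*y (L(y, r) = -3*r + ((-2 + y) + y) = -3*r + (-2 + 2*y) = -2 - 3*r + 2*y)
(L(4, 4)*(-20))*14 = ((-2 - 3*4 + 2*4)*(-20))*14 = ((-2 - 12 + 8)*(-20))*14 = -6*(-20)*14 = 120*14 = 1680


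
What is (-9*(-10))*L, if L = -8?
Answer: -720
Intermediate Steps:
(-9*(-10))*L = -9*(-10)*(-8) = 90*(-8) = -720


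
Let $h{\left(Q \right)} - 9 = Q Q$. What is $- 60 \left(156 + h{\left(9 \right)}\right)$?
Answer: $-14760$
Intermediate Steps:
$h{\left(Q \right)} = 9 + Q^{2}$ ($h{\left(Q \right)} = 9 + Q Q = 9 + Q^{2}$)
$- 60 \left(156 + h{\left(9 \right)}\right) = - 60 \left(156 + \left(9 + 9^{2}\right)\right) = - 60 \left(156 + \left(9 + 81\right)\right) = - 60 \left(156 + 90\right) = \left(-60\right) 246 = -14760$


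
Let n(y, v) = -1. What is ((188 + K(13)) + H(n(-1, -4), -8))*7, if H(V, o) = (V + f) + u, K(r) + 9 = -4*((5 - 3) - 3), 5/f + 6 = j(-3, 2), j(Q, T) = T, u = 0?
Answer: 5061/4 ≈ 1265.3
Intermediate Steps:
f = -5/4 (f = 5/(-6 + 2) = 5/(-4) = 5*(-¼) = -5/4 ≈ -1.2500)
K(r) = -5 (K(r) = -9 - 4*((5 - 3) - 3) = -9 - 4*(2 - 3) = -9 - 4*(-1) = -9 + 4 = -5)
H(V, o) = -5/4 + V (H(V, o) = (V - 5/4) + 0 = (-5/4 + V) + 0 = -5/4 + V)
((188 + K(13)) + H(n(-1, -4), -8))*7 = ((188 - 5) + (-5/4 - 1))*7 = (183 - 9/4)*7 = (723/4)*7 = 5061/4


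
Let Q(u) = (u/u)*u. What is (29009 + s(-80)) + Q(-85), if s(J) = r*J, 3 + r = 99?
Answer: 21244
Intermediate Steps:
r = 96 (r = -3 + 99 = 96)
Q(u) = u (Q(u) = 1*u = u)
s(J) = 96*J
(29009 + s(-80)) + Q(-85) = (29009 + 96*(-80)) - 85 = (29009 - 7680) - 85 = 21329 - 85 = 21244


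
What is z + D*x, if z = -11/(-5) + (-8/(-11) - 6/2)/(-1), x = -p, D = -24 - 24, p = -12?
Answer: -31434/55 ≈ -571.53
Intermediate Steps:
D = -48
x = 12 (x = -1*(-12) = 12)
z = 246/55 (z = -11*(-⅕) + (-8*(-1/11) - 6*½)*(-1) = 11/5 + (8/11 - 3)*(-1) = 11/5 - 25/11*(-1) = 11/5 + 25/11 = 246/55 ≈ 4.4727)
z + D*x = 246/55 - 48*12 = 246/55 - 576 = -31434/55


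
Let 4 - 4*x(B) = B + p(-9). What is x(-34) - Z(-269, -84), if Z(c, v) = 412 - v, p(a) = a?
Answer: -1937/4 ≈ -484.25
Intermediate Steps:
x(B) = 13/4 - B/4 (x(B) = 1 - (B - 9)/4 = 1 - (-9 + B)/4 = 1 + (9/4 - B/4) = 13/4 - B/4)
x(-34) - Z(-269, -84) = (13/4 - 1/4*(-34)) - (412 - 1*(-84)) = (13/4 + 17/2) - (412 + 84) = 47/4 - 1*496 = 47/4 - 496 = -1937/4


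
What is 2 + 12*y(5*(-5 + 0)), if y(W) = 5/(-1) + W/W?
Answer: -46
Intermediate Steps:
y(W) = -4 (y(W) = 5*(-1) + 1 = -5 + 1 = -4)
2 + 12*y(5*(-5 + 0)) = 2 + 12*(-4) = 2 - 48 = -46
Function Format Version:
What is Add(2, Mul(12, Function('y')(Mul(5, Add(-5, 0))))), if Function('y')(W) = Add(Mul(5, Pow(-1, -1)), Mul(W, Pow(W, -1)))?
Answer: -46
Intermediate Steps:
Function('y')(W) = -4 (Function('y')(W) = Add(Mul(5, -1), 1) = Add(-5, 1) = -4)
Add(2, Mul(12, Function('y')(Mul(5, Add(-5, 0))))) = Add(2, Mul(12, -4)) = Add(2, -48) = -46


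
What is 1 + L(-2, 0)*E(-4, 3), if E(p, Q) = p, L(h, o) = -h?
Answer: -7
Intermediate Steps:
1 + L(-2, 0)*E(-4, 3) = 1 - 1*(-2)*(-4) = 1 + 2*(-4) = 1 - 8 = -7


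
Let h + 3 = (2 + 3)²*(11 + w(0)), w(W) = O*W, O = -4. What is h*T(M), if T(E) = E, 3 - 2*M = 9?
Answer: -816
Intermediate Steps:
M = -3 (M = 3/2 - ½*9 = 3/2 - 9/2 = -3)
w(W) = -4*W
h = 272 (h = -3 + (2 + 3)²*(11 - 4*0) = -3 + 5²*(11 + 0) = -3 + 25*11 = -3 + 275 = 272)
h*T(M) = 272*(-3) = -816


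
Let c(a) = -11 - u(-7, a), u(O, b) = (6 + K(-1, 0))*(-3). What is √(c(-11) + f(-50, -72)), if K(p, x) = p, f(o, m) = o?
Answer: I*√46 ≈ 6.7823*I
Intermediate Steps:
u(O, b) = -15 (u(O, b) = (6 - 1)*(-3) = 5*(-3) = -15)
c(a) = 4 (c(a) = -11 - 1*(-15) = -11 + 15 = 4)
√(c(-11) + f(-50, -72)) = √(4 - 50) = √(-46) = I*√46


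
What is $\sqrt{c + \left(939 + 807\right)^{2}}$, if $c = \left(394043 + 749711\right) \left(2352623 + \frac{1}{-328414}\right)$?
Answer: $\frac{\sqrt{72555241164682297751503}}{164207} \approx 1.6404 \cdot 10^{6}$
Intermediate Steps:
$c = \frac{441851802692231717}{164207}$ ($c = 1143754 \left(2352623 - \frac{1}{328414}\right) = 1143754 \cdot \frac{772634329921}{328414} = \frac{441851802692231717}{164207} \approx 2.6908 \cdot 10^{12}$)
$\sqrt{c + \left(939 + 807\right)^{2}} = \sqrt{\frac{441851802692231717}{164207} + \left(939 + 807\right)^{2}} = \sqrt{\frac{441851802692231717}{164207} + 1746^{2}} = \sqrt{\frac{441851802692231717}{164207} + 3048516} = \sqrt{\frac{441852303279898529}{164207}} = \frac{\sqrt{72555241164682297751503}}{164207}$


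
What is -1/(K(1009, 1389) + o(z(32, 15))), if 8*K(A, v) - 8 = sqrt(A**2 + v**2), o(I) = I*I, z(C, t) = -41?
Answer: -53824/89058267 + 4*sqrt(2947402)/89058267 ≈ -0.00052726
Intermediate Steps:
o(I) = I**2
K(A, v) = 1 + sqrt(A**2 + v**2)/8
-1/(K(1009, 1389) + o(z(32, 15))) = -1/((1 + sqrt(1009**2 + 1389**2)/8) + (-41)**2) = -1/((1 + sqrt(1018081 + 1929321)/8) + 1681) = -1/((1 + sqrt(2947402)/8) + 1681) = -1/(1682 + sqrt(2947402)/8)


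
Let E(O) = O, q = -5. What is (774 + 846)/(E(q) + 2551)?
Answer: 810/1273 ≈ 0.63629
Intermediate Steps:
(774 + 846)/(E(q) + 2551) = (774 + 846)/(-5 + 2551) = 1620/2546 = 1620*(1/2546) = 810/1273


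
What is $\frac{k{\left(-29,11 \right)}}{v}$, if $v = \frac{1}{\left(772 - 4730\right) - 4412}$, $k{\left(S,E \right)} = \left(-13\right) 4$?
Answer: $435240$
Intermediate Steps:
$k{\left(S,E \right)} = -52$
$v = - \frac{1}{8370}$ ($v = \frac{1}{\left(772 - 4730\right) - 4412} = \frac{1}{-3958 - 4412} = \frac{1}{-8370} = - \frac{1}{8370} \approx -0.00011947$)
$\frac{k{\left(-29,11 \right)}}{v} = - \frac{52}{- \frac{1}{8370}} = \left(-52\right) \left(-8370\right) = 435240$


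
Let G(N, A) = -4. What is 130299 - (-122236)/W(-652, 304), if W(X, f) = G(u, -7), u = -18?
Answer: 99740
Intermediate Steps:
W(X, f) = -4
130299 - (-122236)/W(-652, 304) = 130299 - (-122236)/(-4) = 130299 - (-122236)*(-1)/4 = 130299 - 1*30559 = 130299 - 30559 = 99740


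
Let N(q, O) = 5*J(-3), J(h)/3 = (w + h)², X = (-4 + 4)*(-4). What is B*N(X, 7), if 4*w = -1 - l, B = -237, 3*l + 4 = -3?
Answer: -25280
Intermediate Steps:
l = -7/3 (l = -4/3 + (⅓)*(-3) = -4/3 - 1 = -7/3 ≈ -2.3333)
X = 0 (X = 0*(-4) = 0)
w = ⅓ (w = (-1 - 1*(-7/3))/4 = (-1 + 7/3)/4 = (¼)*(4/3) = ⅓ ≈ 0.33333)
J(h) = 3*(⅓ + h)²
N(q, O) = 320/3 (N(q, O) = 5*((1 + 3*(-3))²/3) = 5*((1 - 9)²/3) = 5*((⅓)*(-8)²) = 5*((⅓)*64) = 5*(64/3) = 320/3)
B*N(X, 7) = -237*320/3 = -25280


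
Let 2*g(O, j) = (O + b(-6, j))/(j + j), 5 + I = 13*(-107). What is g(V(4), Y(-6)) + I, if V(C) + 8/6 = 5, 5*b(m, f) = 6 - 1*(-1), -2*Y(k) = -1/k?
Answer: -7056/5 ≈ -1411.2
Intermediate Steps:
Y(k) = 1/(2*k) (Y(k) = -(-1)/(2*k) = 1/(2*k))
b(m, f) = 7/5 (b(m, f) = (6 - 1*(-1))/5 = (6 + 1)/5 = (⅕)*7 = 7/5)
V(C) = 11/3 (V(C) = -4/3 + 5 = 11/3)
I = -1396 (I = -5 + 13*(-107) = -5 - 1391 = -1396)
g(O, j) = (7/5 + O)/(4*j) (g(O, j) = ((O + 7/5)/(j + j))/2 = ((7/5 + O)/((2*j)))/2 = ((7/5 + O)*(1/(2*j)))/2 = ((7/5 + O)/(2*j))/2 = (7/5 + O)/(4*j))
g(V(4), Y(-6)) + I = (7 + 5*(11/3))/(20*(((½)/(-6)))) - 1396 = (7 + 55/3)/(20*(((½)*(-⅙)))) - 1396 = (1/20)*(76/3)/(-1/12) - 1396 = (1/20)*(-12)*(76/3) - 1396 = -76/5 - 1396 = -7056/5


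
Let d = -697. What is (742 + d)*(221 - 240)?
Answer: -855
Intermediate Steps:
(742 + d)*(221 - 240) = (742 - 697)*(221 - 240) = 45*(-19) = -855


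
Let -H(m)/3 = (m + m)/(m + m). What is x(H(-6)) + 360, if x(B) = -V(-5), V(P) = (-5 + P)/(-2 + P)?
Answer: 2510/7 ≈ 358.57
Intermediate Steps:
H(m) = -3 (H(m) = -3*(m + m)/(m + m) = -3*2*m/(2*m) = -3*2*m*1/(2*m) = -3*1 = -3)
V(P) = (-5 + P)/(-2 + P)
x(B) = -10/7 (x(B) = -(-5 - 5)/(-2 - 5) = -(-10)/(-7) = -(-1)*(-10)/7 = -1*10/7 = -10/7)
x(H(-6)) + 360 = -10/7 + 360 = 2510/7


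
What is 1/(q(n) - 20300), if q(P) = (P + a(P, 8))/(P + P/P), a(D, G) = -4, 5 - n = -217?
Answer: -223/4526682 ≈ -4.9263e-5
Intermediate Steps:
n = 222 (n = 5 - 1*(-217) = 5 + 217 = 222)
q(P) = (-4 + P)/(1 + P) (q(P) = (P - 4)/(P + P/P) = (-4 + P)/(P + 1) = (-4 + P)/(1 + P))
1/(q(n) - 20300) = 1/((-4 + 222)/(1 + 222) - 20300) = 1/(218/223 - 20300) = 1/(-4526682/223) = -223/4526682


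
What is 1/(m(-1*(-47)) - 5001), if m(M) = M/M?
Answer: -1/5000 ≈ -0.00020000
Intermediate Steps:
m(M) = 1
1/(m(-1*(-47)) - 5001) = 1/(1 - 5001) = 1/(-5000) = -1/5000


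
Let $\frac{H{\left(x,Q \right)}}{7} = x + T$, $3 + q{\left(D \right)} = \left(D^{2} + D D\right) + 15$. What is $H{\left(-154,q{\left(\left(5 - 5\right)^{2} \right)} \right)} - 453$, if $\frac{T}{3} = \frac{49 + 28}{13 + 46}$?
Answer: $- \frac{88712}{59} \approx -1503.6$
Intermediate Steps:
$q{\left(D \right)} = 12 + 2 D^{2}$ ($q{\left(D \right)} = -3 + \left(\left(D^{2} + D D\right) + 15\right) = -3 + \left(\left(D^{2} + D^{2}\right) + 15\right) = -3 + \left(2 D^{2} + 15\right) = -3 + \left(15 + 2 D^{2}\right) = 12 + 2 D^{2}$)
$T = \frac{231}{59}$ ($T = 3 \frac{49 + 28}{13 + 46} = 3 \cdot \frac{77}{59} = \frac{231}{59} \approx 3.9153$)
$H{\left(x,Q \right)} = \frac{1617}{59} + 7 x$ ($H{\left(x,Q \right)} = 7 \left(x + \frac{231}{59}\right) = 7 \left(\frac{231}{59} + x\right) = \frac{1617}{59} + 7 x$)
$H{\left(-154,q{\left(\left(5 - 5\right)^{2} \right)} \right)} - 453 = \left(\frac{1617}{59} + 7 \left(-154\right)\right) - 453 = \left(\frac{1617}{59} - 1078\right) - 453 = - \frac{61985}{59} - 453 = - \frac{88712}{59}$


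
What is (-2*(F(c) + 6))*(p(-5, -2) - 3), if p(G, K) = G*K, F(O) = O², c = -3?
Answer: -210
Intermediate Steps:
(-2*(F(c) + 6))*(p(-5, -2) - 3) = (-2*((-3)² + 6))*(-5*(-2) - 3) = (-2*(9 + 6))*(10 - 3) = -2*15*7 = -30*7 = -210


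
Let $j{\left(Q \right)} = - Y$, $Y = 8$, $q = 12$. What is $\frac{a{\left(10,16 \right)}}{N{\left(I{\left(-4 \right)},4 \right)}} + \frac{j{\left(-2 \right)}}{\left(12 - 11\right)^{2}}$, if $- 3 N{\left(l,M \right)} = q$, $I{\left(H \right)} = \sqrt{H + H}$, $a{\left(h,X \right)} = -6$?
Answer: $- \frac{13}{2} \approx -6.5$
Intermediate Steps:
$I{\left(H \right)} = \sqrt{2} \sqrt{H}$ ($I{\left(H \right)} = \sqrt{2 H} = \sqrt{2} \sqrt{H}$)
$j{\left(Q \right)} = -8$ ($j{\left(Q \right)} = \left(-1\right) 8 = -8$)
$N{\left(l,M \right)} = -4$ ($N{\left(l,M \right)} = \left(- \frac{1}{3}\right) 12 = -4$)
$\frac{a{\left(10,16 \right)}}{N{\left(I{\left(-4 \right)},4 \right)}} + \frac{j{\left(-2 \right)}}{\left(12 - 11\right)^{2}} = - \frac{6}{-4} - \frac{8}{\left(12 - 11\right)^{2}} = \left(-6\right) \left(- \frac{1}{4}\right) - \frac{8}{1^{2}} = \frac{3}{2} - \frac{8}{1} = \frac{3}{2} - 8 = - \frac{13}{2}$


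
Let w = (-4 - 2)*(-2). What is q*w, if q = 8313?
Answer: 99756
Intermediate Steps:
w = 12 (w = -6*(-2) = 12)
q*w = 8313*12 = 99756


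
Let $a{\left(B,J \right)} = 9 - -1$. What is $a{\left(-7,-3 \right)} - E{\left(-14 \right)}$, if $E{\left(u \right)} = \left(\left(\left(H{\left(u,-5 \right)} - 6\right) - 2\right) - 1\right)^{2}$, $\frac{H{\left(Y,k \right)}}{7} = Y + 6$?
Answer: $-4215$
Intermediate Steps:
$H{\left(Y,k \right)} = 42 + 7 Y$ ($H{\left(Y,k \right)} = 7 \left(Y + 6\right) = 7 \left(6 + Y\right) = 42 + 7 Y$)
$a{\left(B,J \right)} = 10$ ($a{\left(B,J \right)} = 9 + 1 = 10$)
$E{\left(u \right)} = \left(33 + 7 u\right)^{2}$ ($E{\left(u \right)} = \left(\left(\left(\left(42 + 7 u\right) - 6\right) - 2\right) - 1\right)^{2} = \left(\left(\left(36 + 7 u\right) - 2\right) - 1\right)^{2} = \left(\left(34 + 7 u\right) - 1\right)^{2} = \left(33 + 7 u\right)^{2}$)
$a{\left(-7,-3 \right)} - E{\left(-14 \right)} = 10 - \left(33 + 7 \left(-14\right)\right)^{2} = 10 - \left(33 - 98\right)^{2} = 10 - \left(-65\right)^{2} = 10 - 4225 = -4215$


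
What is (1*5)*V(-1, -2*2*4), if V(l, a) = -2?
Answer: -10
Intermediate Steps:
(1*5)*V(-1, -2*2*4) = (1*5)*(-2) = 5*(-2) = -10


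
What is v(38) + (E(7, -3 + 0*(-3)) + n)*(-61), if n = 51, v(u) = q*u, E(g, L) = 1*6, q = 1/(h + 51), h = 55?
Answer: -184262/53 ≈ -3476.6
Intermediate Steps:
q = 1/106 (q = 1/(55 + 51) = 1/106 ≈ 0.0094340)
E(g, L) = 6
v(u) = u/106
v(38) + (E(7, -3 + 0*(-3)) + n)*(-61) = (1/106)*38 + (6 + 51)*(-61) = 19/53 + 57*(-61) = 19/53 - 3477 = -184262/53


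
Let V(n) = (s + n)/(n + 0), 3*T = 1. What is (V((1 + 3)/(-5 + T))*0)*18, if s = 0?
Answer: 0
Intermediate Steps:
T = ⅓ (T = (⅓)*1 = ⅓ ≈ 0.33333)
V(n) = 1 (V(n) = (0 + n)/(n + 0) = n/n = 1)
(V((1 + 3)/(-5 + T))*0)*18 = (1*0)*18 = 0*18 = 0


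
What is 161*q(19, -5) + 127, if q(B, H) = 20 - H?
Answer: 4152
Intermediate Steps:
161*q(19, -5) + 127 = 161*(20 - 1*(-5)) + 127 = 161*(20 + 5) + 127 = 161*25 + 127 = 4025 + 127 = 4152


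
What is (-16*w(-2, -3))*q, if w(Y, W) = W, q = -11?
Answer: -528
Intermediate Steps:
(-16*w(-2, -3))*q = -16*(-3)*(-11) = 48*(-11) = -528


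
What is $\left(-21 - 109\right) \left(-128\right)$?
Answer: $16640$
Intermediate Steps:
$\left(-21 - 109\right) \left(-128\right) = \left(-130\right) \left(-128\right) = 16640$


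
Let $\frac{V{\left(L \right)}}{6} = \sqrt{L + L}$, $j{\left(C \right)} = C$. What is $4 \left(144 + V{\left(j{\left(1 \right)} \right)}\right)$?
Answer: $576 + 24 \sqrt{2} \approx 609.94$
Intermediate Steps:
$V{\left(L \right)} = 6 \sqrt{2} \sqrt{L}$ ($V{\left(L \right)} = 6 \sqrt{L + L} = 6 \sqrt{2 L} = 6 \sqrt{2} \sqrt{L}$)
$4 \left(144 + V{\left(j{\left(1 \right)} \right)}\right) = 4 \left(144 + 6 \sqrt{2} \sqrt{1}\right) = 4 \left(144 + 6 \sqrt{2} \cdot 1\right) = 4 \left(144 + 6 \sqrt{2}\right) = 576 + 24 \sqrt{2}$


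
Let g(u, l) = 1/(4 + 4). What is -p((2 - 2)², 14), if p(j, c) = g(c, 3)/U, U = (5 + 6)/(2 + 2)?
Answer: -1/22 ≈ -0.045455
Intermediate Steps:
g(u, l) = ⅛ (g(u, l) = 1/8 = ⅛)
U = 11/4 ≈ 2.7500
p(j, c) = 1/22 (p(j, c) = 1/(8*(11/4)) = (⅛)*(4/11) = 1/22)
-p((2 - 2)², 14) = -1*1/22 = -1/22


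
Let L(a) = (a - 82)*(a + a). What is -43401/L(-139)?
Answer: -2553/3614 ≈ -0.70642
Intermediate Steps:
L(a) = 2*a*(-82 + a) (L(a) = (-82 + a)*(2*a) = 2*a*(-82 + a))
-43401/L(-139) = -43401*(-1/(278*(-82 - 139))) = -43401/(2*(-139)*(-221)) = -43401/61438 = -43401*1/61438 = -2553/3614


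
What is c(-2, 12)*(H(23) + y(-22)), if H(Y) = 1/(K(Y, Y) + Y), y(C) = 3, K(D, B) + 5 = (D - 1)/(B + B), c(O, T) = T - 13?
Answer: -1298/425 ≈ -3.0541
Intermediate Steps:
c(O, T) = -13 + T
K(D, B) = -5 + (-1 + D)/(2*B) (K(D, B) = -5 + (D - 1)/(B + B) = -5 + (-1 + D)/((2*B)) = -5 + (-1 + D)*(1/(2*B)) = -5 + (-1 + D)/(2*B))
H(Y) = 1/(Y + (-1 - 9*Y)/(2*Y)) (H(Y) = 1/((-1 + Y - 10*Y)/(2*Y) + Y) = 1/((-1 - 9*Y)/(2*Y) + Y) = 1/(Y + (-1 - 9*Y)/(2*Y)))
c(-2, 12)*(H(23) + y(-22)) = (-13 + 12)*(2*23/(-1 - 9*23 + 2*23**2) + 3) = -(2*23/(-1 - 207 + 2*529) + 3) = -(2*23/(-1 - 207 + 1058) + 3) = -(2*23/850 + 3) = -(2*23*(1/850) + 3) = -(23/425 + 3) = -1*1298/425 = -1298/425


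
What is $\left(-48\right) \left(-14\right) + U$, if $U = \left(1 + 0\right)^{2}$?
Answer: $673$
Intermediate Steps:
$U = 1$ ($U = 1^{2} = 1$)
$\left(-48\right) \left(-14\right) + U = \left(-48\right) \left(-14\right) + 1 = 672 + 1 = 673$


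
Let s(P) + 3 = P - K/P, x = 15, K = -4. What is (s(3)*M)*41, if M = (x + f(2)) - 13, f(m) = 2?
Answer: 656/3 ≈ 218.67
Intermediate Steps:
M = 4 (M = (15 + 2) - 13 = 17 - 13 = 4)
s(P) = -3 + P + 4/P (s(P) = -3 + (P - (-4)/P) = -3 + (P + 4/P) = -3 + P + 4/P)
(s(3)*M)*41 = ((-3 + 3 + 4/3)*4)*41 = ((4/3)*4)*41 = (16/3)*41 = 656/3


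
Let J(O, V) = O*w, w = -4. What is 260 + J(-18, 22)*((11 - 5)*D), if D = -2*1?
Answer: -604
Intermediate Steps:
J(O, V) = -4*O (J(O, V) = O*(-4) = -4*O)
D = -2
260 + J(-18, 22)*((11 - 5)*D) = 260 + (-4*(-18))*((11 - 5)*(-2)) = 260 + 72*(6*(-2)) = 260 + 72*(-12) = 260 - 864 = -604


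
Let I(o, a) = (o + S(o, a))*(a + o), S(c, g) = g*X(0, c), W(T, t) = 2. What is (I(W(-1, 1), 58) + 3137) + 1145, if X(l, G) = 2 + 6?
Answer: 32242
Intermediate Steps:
X(l, G) = 8
S(c, g) = 8*g (S(c, g) = g*8 = 8*g)
I(o, a) = (a + o)*(o + 8*a) (I(o, a) = (o + 8*a)*(a + o) = (a + o)*(o + 8*a))
(I(W(-1, 1), 58) + 3137) + 1145 = ((2² + 8*58² + 9*58*2) + 3137) + 1145 = ((4 + 8*3364 + 1044) + 3137) + 1145 = ((4 + 26912 + 1044) + 3137) + 1145 = (27960 + 3137) + 1145 = 31097 + 1145 = 32242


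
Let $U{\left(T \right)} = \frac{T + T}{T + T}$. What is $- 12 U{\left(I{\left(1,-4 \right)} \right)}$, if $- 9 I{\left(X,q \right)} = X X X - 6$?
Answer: $-12$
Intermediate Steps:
$I{\left(X,q \right)} = \frac{2}{3} - \frac{X^{3}}{9}$ ($I{\left(X,q \right)} = - \frac{X X X - 6}{9} = - \frac{X^{2} X - 6}{9} = - \frac{X^{3} - 6}{9} = - \frac{-6 + X^{3}}{9} = \frac{2}{3} - \frac{X^{3}}{9}$)
$U{\left(T \right)} = 1$ ($U{\left(T \right)} = \frac{2 T}{2 T} = 2 T \frac{1}{2 T} = 1$)
$- 12 U{\left(I{\left(1,-4 \right)} \right)} = \left(-12\right) 1 = -12$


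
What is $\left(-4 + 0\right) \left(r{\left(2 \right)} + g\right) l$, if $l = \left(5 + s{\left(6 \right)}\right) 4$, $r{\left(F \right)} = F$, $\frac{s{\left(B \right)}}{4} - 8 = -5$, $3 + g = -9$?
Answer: $2720$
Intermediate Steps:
$g = -12$ ($g = -3 - 9 = -12$)
$s{\left(B \right)} = 12$ ($s{\left(B \right)} = 32 + 4 \left(-5\right) = 32 - 20 = 12$)
$l = 68$ ($l = \left(5 + 12\right) 4 = 17 \cdot 4 = 68$)
$\left(-4 + 0\right) \left(r{\left(2 \right)} + g\right) l = \left(-4 + 0\right) \left(2 - 12\right) 68 = \left(-4\right) \left(-10\right) 68 = 40 \cdot 68 = 2720$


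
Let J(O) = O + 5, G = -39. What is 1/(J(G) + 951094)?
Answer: 1/951060 ≈ 1.0515e-6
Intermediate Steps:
J(O) = 5 + O
1/(J(G) + 951094) = 1/((5 - 39) + 951094) = 1/(-34 + 951094) = 1/951060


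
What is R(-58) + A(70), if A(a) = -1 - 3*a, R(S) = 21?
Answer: -190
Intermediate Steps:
R(-58) + A(70) = 21 + (-1 - 3*70) = 21 + (-1 - 210) = 21 - 211 = -190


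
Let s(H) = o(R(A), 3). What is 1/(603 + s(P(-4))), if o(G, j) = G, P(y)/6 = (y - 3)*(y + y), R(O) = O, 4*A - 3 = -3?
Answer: 1/603 ≈ 0.0016584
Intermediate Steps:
A = 0 (A = 3/4 + (1/4)*(-3) = 3/4 - 3/4 = 0)
P(y) = 12*y*(-3 + y) (P(y) = 6*((y - 3)*(y + y)) = 6*((-3 + y)*(2*y)) = 6*(2*y*(-3 + y)) = 12*y*(-3 + y))
s(H) = 0
1/(603 + s(P(-4))) = 1/(603 + 0) = 1/603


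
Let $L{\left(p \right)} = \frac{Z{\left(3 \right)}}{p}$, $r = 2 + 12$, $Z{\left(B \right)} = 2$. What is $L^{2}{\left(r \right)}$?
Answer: $\frac{1}{49} \approx 0.020408$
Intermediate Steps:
$r = 14$
$L{\left(p \right)} = \frac{2}{p}$
$L^{2}{\left(r \right)} = \left(\frac{2}{14}\right)^{2} = \left(2 \cdot \frac{1}{14}\right)^{2} = \left(\frac{1}{7}\right)^{2} = \frac{1}{49}$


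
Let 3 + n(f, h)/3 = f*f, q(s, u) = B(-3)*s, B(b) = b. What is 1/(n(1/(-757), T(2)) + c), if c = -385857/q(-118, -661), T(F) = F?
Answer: -67619782/74313567015 ≈ -0.00090993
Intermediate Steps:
q(s, u) = -3*s
c = -128619/118 (c = -385857/((-3*(-118))) = -385857/354 = -385857*1/354 = -128619/118 ≈ -1090.0)
n(f, h) = -9 + 3*f**2 (n(f, h) = -9 + 3*(f*f) = -9 + 3*f**2)
1/(n(1/(-757), T(2)) + c) = 1/((-9 + 3*(1/(-757))**2) - 128619/118) = 1/((-9 + 3*(-1/757)**2) - 128619/118) = 1/((-9 + 3*(1/573049)) - 128619/118) = 1/((-9 + 3/573049) - 128619/118) = 1/(-5157438/573049 - 128619/118) = 1/(-74313567015/67619782) = -67619782/74313567015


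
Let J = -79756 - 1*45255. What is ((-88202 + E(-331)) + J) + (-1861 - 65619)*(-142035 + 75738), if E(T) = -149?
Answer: 4473508198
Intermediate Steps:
J = -125011 (J = -79756 - 45255 = -125011)
((-88202 + E(-331)) + J) + (-1861 - 65619)*(-142035 + 75738) = ((-88202 - 149) - 125011) + (-1861 - 65619)*(-142035 + 75738) = (-88351 - 125011) - 67480*(-66297) = -213362 + 4473721560 = 4473508198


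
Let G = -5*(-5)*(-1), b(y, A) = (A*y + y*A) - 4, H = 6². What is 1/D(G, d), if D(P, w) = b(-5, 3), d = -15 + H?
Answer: -1/34 ≈ -0.029412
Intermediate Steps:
H = 36
b(y, A) = -4 + 2*A*y (b(y, A) = (A*y + A*y) - 4 = 2*A*y - 4 = -4 + 2*A*y)
d = 21 (d = -15 + 36 = 21)
G = -25 (G = 25*(-1) = -25)
D(P, w) = -34 (D(P, w) = -4 + 2*3*(-5) = -4 - 30 = -34)
1/D(G, d) = 1/(-34) = -1/34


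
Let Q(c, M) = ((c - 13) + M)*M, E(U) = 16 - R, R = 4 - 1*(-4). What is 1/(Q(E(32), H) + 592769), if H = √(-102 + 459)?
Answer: 593126/351798442951 + 5*√357/351798442951 ≈ 1.6863e-6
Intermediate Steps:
H = √357 ≈ 18.894
R = 8 (R = 4 + 4 = 8)
E(U) = 8 (E(U) = 16 - 1*8 = 16 - 8 = 8)
Q(c, M) = M*(-13 + M + c) (Q(c, M) = ((-13 + c) + M)*M = (-13 + M + c)*M = M*(-13 + M + c))
1/(Q(E(32), H) + 592769) = 1/(√357*(-13 + √357 + 8) + 592769) = 1/(√357*(-5 + √357) + 592769) = 1/(592769 + √357*(-5 + √357))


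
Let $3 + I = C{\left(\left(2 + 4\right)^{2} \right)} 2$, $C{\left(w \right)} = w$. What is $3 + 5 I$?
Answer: $348$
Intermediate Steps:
$I = 69$ ($I = -3 + \left(2 + 4\right)^{2} \cdot 2 = -3 + 6^{2} \cdot 2 = -3 + 36 \cdot 2 = -3 + 72 = 69$)
$3 + 5 I = 3 + 5 \cdot 69 = 3 + 345 = 348$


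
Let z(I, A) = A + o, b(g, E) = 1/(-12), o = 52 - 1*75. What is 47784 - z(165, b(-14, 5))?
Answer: 573685/12 ≈ 47807.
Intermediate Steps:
o = -23 (o = 52 - 75 = -23)
b(g, E) = -1/12
z(I, A) = -23 + A (z(I, A) = A - 23 = -23 + A)
47784 - z(165, b(-14, 5)) = 47784 - (-23 - 1/12) = 47784 - 1*(-277/12) = 47784 + 277/12 = 573685/12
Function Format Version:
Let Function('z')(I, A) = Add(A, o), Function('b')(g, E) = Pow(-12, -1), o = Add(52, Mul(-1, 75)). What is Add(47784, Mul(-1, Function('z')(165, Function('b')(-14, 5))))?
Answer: Rational(573685, 12) ≈ 47807.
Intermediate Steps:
o = -23 (o = Add(52, -75) = -23)
Function('b')(g, E) = Rational(-1, 12)
Function('z')(I, A) = Add(-23, A) (Function('z')(I, A) = Add(A, -23) = Add(-23, A))
Add(47784, Mul(-1, Function('z')(165, Function('b')(-14, 5)))) = Add(47784, Mul(-1, Add(-23, Rational(-1, 12)))) = Add(47784, Mul(-1, Rational(-277, 12))) = Add(47784, Rational(277, 12)) = Rational(573685, 12)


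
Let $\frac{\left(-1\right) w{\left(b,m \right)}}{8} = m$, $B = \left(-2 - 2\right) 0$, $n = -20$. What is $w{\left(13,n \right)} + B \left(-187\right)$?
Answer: $160$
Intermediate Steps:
$B = 0$ ($B = \left(-4\right) 0 = 0$)
$w{\left(b,m \right)} = - 8 m$
$w{\left(13,n \right)} + B \left(-187\right) = \left(-8\right) \left(-20\right) + 0 \left(-187\right) = 160 + 0 = 160$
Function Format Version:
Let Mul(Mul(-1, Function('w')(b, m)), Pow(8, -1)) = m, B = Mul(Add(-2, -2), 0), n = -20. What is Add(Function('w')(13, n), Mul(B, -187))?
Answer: 160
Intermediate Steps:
B = 0 (B = Mul(-4, 0) = 0)
Function('w')(b, m) = Mul(-8, m)
Add(Function('w')(13, n), Mul(B, -187)) = Add(Mul(-8, -20), Mul(0, -187)) = Add(160, 0) = 160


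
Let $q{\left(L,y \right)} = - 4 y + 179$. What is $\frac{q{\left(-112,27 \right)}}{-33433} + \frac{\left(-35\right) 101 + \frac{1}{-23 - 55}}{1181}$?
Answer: $- \frac{9225054901}{3079781094} \approx -2.9954$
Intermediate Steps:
$q{\left(L,y \right)} = 179 - 4 y$
$\frac{q{\left(-112,27 \right)}}{-33433} + \frac{\left(-35\right) 101 + \frac{1}{-23 - 55}}{1181} = \frac{179 - 108}{-33433} + \frac{\left(-35\right) 101 + \frac{1}{-23 - 55}}{1181} = \left(179 - 108\right) \left(- \frac{1}{33433}\right) + \left(-3535 + \frac{1}{-78}\right) \frac{1}{1181} = 71 \left(- \frac{1}{33433}\right) + \left(-3535 - \frac{1}{78}\right) \frac{1}{1181} = - \frac{71}{33433} - \frac{275731}{92118} = - \frac{9225054901}{3079781094}$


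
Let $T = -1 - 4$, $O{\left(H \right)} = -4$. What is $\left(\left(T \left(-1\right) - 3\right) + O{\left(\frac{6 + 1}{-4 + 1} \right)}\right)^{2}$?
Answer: $4$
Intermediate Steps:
$T = -5$ ($T = -1 - 4 = -5$)
$\left(\left(T \left(-1\right) - 3\right) + O{\left(\frac{6 + 1}{-4 + 1} \right)}\right)^{2} = \left(\left(\left(-5\right) \left(-1\right) - 3\right) - 4\right)^{2} = \left(\left(5 - 3\right) - 4\right)^{2} = \left(2 - 4\right)^{2} = \left(-2\right)^{2} = 4$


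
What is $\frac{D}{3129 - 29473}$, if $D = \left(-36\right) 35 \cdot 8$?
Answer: $\frac{1260}{3293} \approx 0.38263$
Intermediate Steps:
$D = -10080$ ($D = \left(-1260\right) 8 = -10080$)
$\frac{D}{3129 - 29473} = - \frac{10080}{3129 - 29473} = - \frac{10080}{-26344} = \left(-10080\right) \left(- \frac{1}{26344}\right) = \frac{1260}{3293}$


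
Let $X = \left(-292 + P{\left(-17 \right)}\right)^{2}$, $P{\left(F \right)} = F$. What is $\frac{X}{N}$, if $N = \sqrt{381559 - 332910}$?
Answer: $\frac{95481 \sqrt{48649}}{48649} \approx 432.89$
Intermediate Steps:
$N = \sqrt{48649} \approx 220.57$
$X = 95481$ ($X = \left(-292 - 17\right)^{2} = \left(-309\right)^{2} = 95481$)
$\frac{X}{N} = \frac{95481}{\sqrt{48649}} = 95481 \frac{\sqrt{48649}}{48649} = \frac{95481 \sqrt{48649}}{48649}$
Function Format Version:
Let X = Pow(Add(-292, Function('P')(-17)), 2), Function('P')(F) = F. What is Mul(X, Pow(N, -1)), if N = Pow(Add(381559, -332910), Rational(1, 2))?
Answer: Mul(Rational(95481, 48649), Pow(48649, Rational(1, 2))) ≈ 432.89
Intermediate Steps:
N = Pow(48649, Rational(1, 2)) ≈ 220.57
X = 95481 (X = Pow(Add(-292, -17), 2) = Pow(-309, 2) = 95481)
Mul(X, Pow(N, -1)) = Mul(95481, Pow(Pow(48649, Rational(1, 2)), -1)) = Mul(95481, Mul(Rational(1, 48649), Pow(48649, Rational(1, 2)))) = Mul(Rational(95481, 48649), Pow(48649, Rational(1, 2)))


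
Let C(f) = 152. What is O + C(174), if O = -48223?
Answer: -48071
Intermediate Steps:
O + C(174) = -48223 + 152 = -48071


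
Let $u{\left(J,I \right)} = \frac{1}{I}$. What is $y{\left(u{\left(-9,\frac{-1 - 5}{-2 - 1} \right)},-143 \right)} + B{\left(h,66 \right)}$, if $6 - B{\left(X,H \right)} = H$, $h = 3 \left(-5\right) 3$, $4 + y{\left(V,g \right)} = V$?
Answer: $- \frac{127}{2} \approx -63.5$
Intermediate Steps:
$y{\left(V,g \right)} = -4 + V$
$h = -45$ ($h = \left(-15\right) 3 = -45$)
$B{\left(X,H \right)} = 6 - H$
$y{\left(u{\left(-9,\frac{-1 - 5}{-2 - 1} \right)},-143 \right)} + B{\left(h,66 \right)} = \left(-4 + \frac{1}{\left(-1 - 5\right) \frac{1}{-2 - 1}}\right) + \left(6 - 66\right) = \left(-4 + \frac{1}{\left(-6\right) \frac{1}{-3}}\right) + \left(6 - 66\right) = \left(-4 + \frac{1}{\left(-6\right) \left(- \frac{1}{3}\right)}\right) - 60 = \left(-4 + \frac{1}{2}\right) - 60 = - \frac{7}{2} - 60 = - \frac{127}{2}$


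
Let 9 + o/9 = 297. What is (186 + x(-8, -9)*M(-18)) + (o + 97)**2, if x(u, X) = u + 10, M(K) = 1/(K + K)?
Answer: 130156325/18 ≈ 7.2309e+6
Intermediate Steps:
o = 2592 (o = -81 + 9*297 = -81 + 2673 = 2592)
M(K) = 1/(2*K)
x(u, X) = 10 + u
(186 + x(-8, -9)*M(-18)) + (o + 97)**2 = (186 + (10 - 8)*((1/2)/(-18))) + (2592 + 97)**2 = (186 + 2*((1/2)*(-1/18))) + 2689**2 = (186 + 2*(-1/36)) + 7230721 = (186 - 1/18) + 7230721 = 3347/18 + 7230721 = 130156325/18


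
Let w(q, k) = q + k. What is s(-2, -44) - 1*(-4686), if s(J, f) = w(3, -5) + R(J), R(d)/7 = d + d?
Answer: 4656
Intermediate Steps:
w(q, k) = k + q
R(d) = 14*d (R(d) = 7*(d + d) = 7*(2*d) = 14*d)
s(J, f) = -2 + 14*J (s(J, f) = (-5 + 3) + 14*J = -2 + 14*J)
s(-2, -44) - 1*(-4686) = (-2 + 14*(-2)) - 1*(-4686) = (-2 - 28) + 4686 = -30 + 4686 = 4656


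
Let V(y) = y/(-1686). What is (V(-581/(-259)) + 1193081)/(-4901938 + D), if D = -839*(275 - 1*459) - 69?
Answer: -74426778859/296166717042 ≈ -0.25130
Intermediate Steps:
V(y) = -y/1686 (V(y) = y*(-1/1686) = -y/1686)
D = 154307 (D = -839*(275 - 459) - 69 = -839*(-184) - 69 = 154376 - 69 = 154307)
(V(-581/(-259)) + 1193081)/(-4901938 + D) = (-(-581)/(1686*(-259)) + 1193081)/(-4901938 + 154307) = (-(-581)*(-1)/(1686*259) + 1193081)/(-4747631) = (-1/1686*83/37 + 1193081)*(-1/4747631) = (-83/62382 + 1193081)*(-1/4747631) = (74426778859/62382)*(-1/4747631) = -74426778859/296166717042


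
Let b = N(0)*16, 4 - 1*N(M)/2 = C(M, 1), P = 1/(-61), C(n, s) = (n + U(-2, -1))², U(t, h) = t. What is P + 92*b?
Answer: -1/61 ≈ -0.016393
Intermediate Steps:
C(n, s) = (-2 + n)² (C(n, s) = (n - 2)² = (-2 + n)²)
P = -1/61 ≈ -0.016393
N(M) = 8 - 2*(-2 + M)²
b = 0 (b = (2*0*(4 - 1*0))*16 = (2*0*(4 + 0))*16 = (2*0*4)*16 = 0*16 = 0)
P + 92*b = -1/61 + 92*0 = -1/61 + 0 = -1/61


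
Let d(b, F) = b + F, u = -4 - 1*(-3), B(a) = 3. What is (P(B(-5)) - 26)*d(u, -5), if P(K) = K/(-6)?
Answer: 159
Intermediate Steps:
u = -1 (u = -4 + 3 = -1)
d(b, F) = F + b
P(K) = -K/6 (P(K) = K*(-1/6) = -K/6)
(P(B(-5)) - 26)*d(u, -5) = (-1/6*3 - 26)*(-5 - 1) = (-1/2 - 26)*(-6) = -53/2*(-6) = 159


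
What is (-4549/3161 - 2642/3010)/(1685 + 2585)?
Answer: -5510963/10156846175 ≈ -0.00054259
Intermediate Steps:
(-4549/3161 - 2642/3010)/(1685 + 2585) = (-4549*1/3161 - 2642*1/3010)/4270 = (-4549/3161 - 1321/1505)*(1/4270) = -11021926/4757305*1/4270 = -5510963/10156846175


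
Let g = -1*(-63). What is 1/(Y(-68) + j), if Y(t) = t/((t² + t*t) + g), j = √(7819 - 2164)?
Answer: 633148/490258642631 + 86694721*√5655/490258642631 ≈ 0.013299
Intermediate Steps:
g = 63
j = √5655 ≈ 75.200
Y(t) = t/(63 + 2*t²) (Y(t) = t/((t² + t*t) + 63) = t/((t² + t²) + 63) = t/(2*t² + 63) = t/(63 + 2*t²))
1/(Y(-68) + j) = 1/(-68/(63 + 2*(-68)²) + √5655) = 1/(-68/(63 + 2*4624) + √5655) = 1/(-68/(63 + 9248) + √5655) = 1/(-68/9311 + √5655)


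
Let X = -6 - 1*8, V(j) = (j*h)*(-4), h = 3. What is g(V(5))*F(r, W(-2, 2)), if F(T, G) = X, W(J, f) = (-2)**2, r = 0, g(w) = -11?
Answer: 154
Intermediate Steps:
V(j) = -12*j (V(j) = (j*3)*(-4) = (3*j)*(-4) = -12*j)
X = -14 (X = -6 - 8 = -14)
W(J, f) = 4
F(T, G) = -14
g(V(5))*F(r, W(-2, 2)) = -11*(-14) = 154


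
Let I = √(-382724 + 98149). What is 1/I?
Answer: -I*√11383/56915 ≈ -0.0018746*I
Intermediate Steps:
I = 5*I*√11383 (I = √(-284575) = 5*I*√11383 ≈ 533.46*I)
1/I = 1/(5*I*√11383) = -I*√11383/56915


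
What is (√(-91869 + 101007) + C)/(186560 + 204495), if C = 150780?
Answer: 4308/11173 + √9138/391055 ≈ 0.38582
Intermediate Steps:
(√(-91869 + 101007) + C)/(186560 + 204495) = (√(-91869 + 101007) + 150780)/(186560 + 204495) = (√9138 + 150780)/391055 = (150780 + √9138)*(1/391055) = 4308/11173 + √9138/391055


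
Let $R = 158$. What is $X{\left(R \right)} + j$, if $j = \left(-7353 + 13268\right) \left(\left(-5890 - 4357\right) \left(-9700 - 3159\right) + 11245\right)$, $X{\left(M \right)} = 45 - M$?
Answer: $779463427357$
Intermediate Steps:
$j = 779463427470$ ($j = 5915 \left(\left(-10247\right) \left(-12859\right) + 11245\right) = 5915 \left(131766173 + 11245\right) = 5915 \cdot 131777418 = 779463427470$)
$X{\left(R \right)} + j = \left(45 - 158\right) + 779463427470 = -113 + 779463427470 = 779463427357$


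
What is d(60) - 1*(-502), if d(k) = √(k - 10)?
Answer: 502 + 5*√2 ≈ 509.07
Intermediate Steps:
d(k) = √(-10 + k)
d(60) - 1*(-502) = √(-10 + 60) - 1*(-502) = √50 + 502 = 5*√2 + 502 = 502 + 5*√2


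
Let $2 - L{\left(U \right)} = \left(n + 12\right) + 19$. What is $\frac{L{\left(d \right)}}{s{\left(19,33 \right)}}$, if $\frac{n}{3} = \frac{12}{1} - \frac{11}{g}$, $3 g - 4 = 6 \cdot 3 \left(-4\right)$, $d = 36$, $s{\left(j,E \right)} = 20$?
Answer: $- \frac{4519}{1360} \approx -3.3228$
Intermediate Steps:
$g = - \frac{68}{3}$ ($g = \frac{4}{3} + \frac{6 \cdot 3 \left(-4\right)}{3} = \frac{4}{3} + \frac{18 \left(-4\right)}{3} = \frac{4}{3} + \frac{1}{3} \left(-72\right) = \frac{4}{3} - 24 = - \frac{68}{3} \approx -22.667$)
$n = \frac{2547}{68}$ ($n = 3 \left(\frac{12}{1} - \frac{11}{- \frac{68}{3}}\right) = 3 \left(12 \cdot 1 - - \frac{33}{68}\right) = 3 \left(12 + \frac{33}{68}\right) = 3 \cdot \frac{849}{68} = \frac{2547}{68} \approx 37.456$)
$L{\left(U \right)} = - \frac{4519}{68}$ ($L{\left(U \right)} = 2 - \left(\left(\frac{2547}{68} + 12\right) + 19\right) = 2 - \left(\frac{3363}{68} + 19\right) = 2 - \frac{4655}{68} = - \frac{4519}{68}$)
$\frac{L{\left(d \right)}}{s{\left(19,33 \right)}} = - \frac{4519}{68 \cdot 20} = \left(- \frac{4519}{68}\right) \frac{1}{20} = - \frac{4519}{1360}$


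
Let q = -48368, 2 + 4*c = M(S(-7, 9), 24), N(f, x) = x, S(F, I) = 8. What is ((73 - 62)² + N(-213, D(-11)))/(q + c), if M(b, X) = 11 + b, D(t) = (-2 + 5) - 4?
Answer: -32/12897 ≈ -0.0024812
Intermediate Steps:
D(t) = -1 (D(t) = 3 - 4 = -1)
c = 17/4 (c = -½ + (11 + 8)/4 = -½ + (¼)*19 = -½ + 19/4 = 17/4 ≈ 4.2500)
((73 - 62)² + N(-213, D(-11)))/(q + c) = ((73 - 62)² - 1)/(-48368 + 17/4) = (11² - 1)/(-193455/4) = (121 - 1)*(-4/193455) = 120*(-4/193455) = -32/12897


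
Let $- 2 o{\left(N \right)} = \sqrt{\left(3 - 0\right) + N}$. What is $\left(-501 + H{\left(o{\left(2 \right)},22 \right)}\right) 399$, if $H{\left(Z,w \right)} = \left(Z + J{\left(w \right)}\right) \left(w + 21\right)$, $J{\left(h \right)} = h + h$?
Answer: $555009 - \frac{17157 \sqrt{5}}{2} \approx 5.3583 \cdot 10^{5}$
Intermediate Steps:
$J{\left(h \right)} = 2 h$
$o{\left(N \right)} = - \frac{\sqrt{3 + N}}{2}$ ($o{\left(N \right)} = - \frac{\sqrt{\left(3 - 0\right) + N}}{2} = - \frac{\sqrt{\left(3 + 0\right) + N}}{2} = - \frac{\sqrt{3 + N}}{2}$)
$H{\left(Z,w \right)} = \left(21 + w\right) \left(Z + 2 w\right)$ ($H{\left(Z,w \right)} = \left(Z + 2 w\right) \left(w + 21\right) = \left(Z + 2 w\right) \left(21 + w\right) = \left(21 + w\right) \left(Z + 2 w\right)$)
$\left(-501 + H{\left(o{\left(2 \right)},22 \right)}\right) 399 = \left(-501 + \left(2 \cdot 22^{2} + 21 \left(- \frac{\sqrt{3 + 2}}{2}\right) + 42 \cdot 22 + - \frac{\sqrt{3 + 2}}{2} \cdot 22\right)\right) 399 = \left(-501 + \left(2 \cdot 484 + 21 \left(- \frac{\sqrt{5}}{2}\right) + 924 + - \frac{\sqrt{5}}{2} \cdot 22\right)\right) 399 = \left(-501 + \left(968 - \frac{21 \sqrt{5}}{2} + 924 - 11 \sqrt{5}\right)\right) 399 = \left(-501 + \left(1892 - \frac{43 \sqrt{5}}{2}\right)\right) 399 = \left(1391 - \frac{43 \sqrt{5}}{2}\right) 399 = 555009 - \frac{17157 \sqrt{5}}{2}$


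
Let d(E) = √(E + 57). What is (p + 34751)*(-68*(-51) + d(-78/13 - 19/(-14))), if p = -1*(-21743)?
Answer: 195921192 + 28247*√10262/7 ≈ 1.9633e+8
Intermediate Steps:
d(E) = √(57 + E)
p = 21743
(p + 34751)*(-68*(-51) + d(-78/13 - 19/(-14))) = (21743 + 34751)*(-68*(-51) + √(57 + (-78/13 - 19/(-14)))) = 56494*(3468 + √(57 + (-78*1/13 - 19*(-1/14)))) = 56494*(3468 + √(57 + (-6 + 19/14))) = 56494*(3468 + √(57 - 65/14)) = 56494*(3468 + √(733/14)) = 56494*(3468 + √10262/14) = 195921192 + 28247*√10262/7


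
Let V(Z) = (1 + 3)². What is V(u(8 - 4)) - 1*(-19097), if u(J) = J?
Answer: 19113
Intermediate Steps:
V(Z) = 16 (V(Z) = 4² = 16)
V(u(8 - 4)) - 1*(-19097) = 16 - 1*(-19097) = 16 + 19097 = 19113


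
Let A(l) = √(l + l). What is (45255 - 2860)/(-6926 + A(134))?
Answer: -146813885/23984604 - 42395*√67/23984604 ≈ -6.1356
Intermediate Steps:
A(l) = √2*√l (A(l) = √(2*l) = √2*√l)
(45255 - 2860)/(-6926 + A(134)) = (45255 - 2860)/(-6926 + √2*√134) = 42395/(-6926 + 2*√67)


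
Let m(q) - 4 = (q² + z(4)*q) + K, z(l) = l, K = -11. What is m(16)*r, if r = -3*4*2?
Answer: -7512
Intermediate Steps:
m(q) = -7 + q² + 4*q (m(q) = 4 + ((q² + 4*q) - 11) = 4 + (-11 + q² + 4*q) = -7 + q² + 4*q)
r = -24 (r = -12*2 = -24)
m(16)*r = (-7 + 16² + 4*16)*(-24) = (-7 + 256 + 64)*(-24) = 313*(-24) = -7512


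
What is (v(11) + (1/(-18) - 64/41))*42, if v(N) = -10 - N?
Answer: -116837/123 ≈ -949.89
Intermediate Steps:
(v(11) + (1/(-18) - 64/41))*42 = ((-10 - 1*11) + (1/(-18) - 64/41))*42 = ((-10 - 11) + (1*(-1/18) - 64*1/41))*42 = (-21 + (-1/18 - 64/41))*42 = (-21 - 1193/738)*42 = -16691/738*42 = -116837/123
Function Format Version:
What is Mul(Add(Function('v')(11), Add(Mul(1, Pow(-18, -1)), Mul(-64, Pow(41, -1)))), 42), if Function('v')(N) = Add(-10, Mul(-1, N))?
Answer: Rational(-116837, 123) ≈ -949.89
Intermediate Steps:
Mul(Add(Function('v')(11), Add(Mul(1, Pow(-18, -1)), Mul(-64, Pow(41, -1)))), 42) = Mul(Add(Add(-10, Mul(-1, 11)), Add(Mul(1, Pow(-18, -1)), Mul(-64, Pow(41, -1)))), 42) = Mul(Add(Add(-10, -11), Add(Mul(1, Rational(-1, 18)), Mul(-64, Rational(1, 41)))), 42) = Mul(Add(-21, Add(Rational(-1, 18), Rational(-64, 41))), 42) = Mul(Add(-21, Rational(-1193, 738)), 42) = Mul(Rational(-16691, 738), 42) = Rational(-116837, 123)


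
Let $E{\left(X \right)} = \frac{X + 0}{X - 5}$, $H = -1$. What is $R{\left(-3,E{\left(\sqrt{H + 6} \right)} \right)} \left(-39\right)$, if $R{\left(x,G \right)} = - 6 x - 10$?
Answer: $-312$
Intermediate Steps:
$E{\left(X \right)} = \frac{X}{-5 + X}$
$R{\left(x,G \right)} = -10 - 6 x$
$R{\left(-3,E{\left(\sqrt{H + 6} \right)} \right)} \left(-39\right) = \left(-10 - -18\right) \left(-39\right) = \left(-10 + 18\right) \left(-39\right) = 8 \left(-39\right) = -312$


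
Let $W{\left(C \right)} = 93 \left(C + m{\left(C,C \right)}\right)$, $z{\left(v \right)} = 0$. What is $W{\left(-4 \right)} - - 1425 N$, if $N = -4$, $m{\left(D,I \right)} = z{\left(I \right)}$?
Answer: $-6072$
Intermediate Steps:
$m{\left(D,I \right)} = 0$
$W{\left(C \right)} = 93 C$ ($W{\left(C \right)} = 93 \left(C + 0\right) = 93 C$)
$W{\left(-4 \right)} - - 1425 N = 93 \left(-4\right) - \left(-1425\right) \left(-4\right) = -372 - 5700 = -6072$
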